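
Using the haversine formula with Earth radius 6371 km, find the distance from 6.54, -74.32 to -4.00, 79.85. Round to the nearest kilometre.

17142 km

Δλ = 79.85 − -74.32 = 154.17°.
Δφ = -4.00 − 6.54 = -10.54°.
a = sin²(Δφ/2) + cos φ₁ · cos φ₂ · sin²(Δλ/2) = 0.950000.
c = 2·atan2(√a, √(1−a)) = 2.69057 rad → d = 6371·c ≈ 17141.60 km.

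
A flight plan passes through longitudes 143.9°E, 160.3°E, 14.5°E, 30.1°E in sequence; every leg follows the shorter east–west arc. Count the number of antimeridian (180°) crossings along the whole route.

Leg 1: +143.9° → +160.3°, shortest Δλ = 16.4° (east) — does not cross 180°.
Leg 2: +160.3° → +14.5°, shortest Δλ = -145.8° (west) — does not cross 180°.
Leg 3: +14.5° → +30.1°, shortest Δλ = 15.6° (east) — does not cross 180°.
Total crossings: 0.

0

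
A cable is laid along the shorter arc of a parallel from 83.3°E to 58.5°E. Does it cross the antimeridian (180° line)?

Signed shortest Δλ = ((58.5 − 83.3 + 180) mod 360) − 180 = -24.8°.
Going west by 24.8° from +83.3° reaches +58.5° without touching 180°.

No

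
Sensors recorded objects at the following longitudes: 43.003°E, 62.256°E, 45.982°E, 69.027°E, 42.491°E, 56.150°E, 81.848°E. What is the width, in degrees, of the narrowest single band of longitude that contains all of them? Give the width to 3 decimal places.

39.357°

Sort the longitudes: +42.491°, +43.003°, +45.982°, +56.150°, +62.256°, +69.027°, +81.848°.
Eastward gaps between consecutive values (wrapping around): 0.512°, 2.979°, 10.168°, 6.106°, 6.771°, 12.821°, 320.643°.
Largest gap = 320.643° ⇒ minimal covering band is its complement: 360° − 320.643° = 39.357°.
Band runs from +42.491° eastward to +81.848°.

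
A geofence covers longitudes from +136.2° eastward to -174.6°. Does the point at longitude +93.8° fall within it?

Band width going east from +136.2° to -174.6°: ((-174.6 − 136.2) mod 360) = 49.2°.
Offset of +93.8° east of the west edge: ((93.8 − 136.2) mod 360) = 317.6°.
317.6° > 49.2° ⇒ outside.

No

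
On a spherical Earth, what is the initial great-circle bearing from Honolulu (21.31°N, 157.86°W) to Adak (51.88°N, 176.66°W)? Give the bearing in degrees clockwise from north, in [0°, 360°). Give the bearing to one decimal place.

Δλ = -176.66 − -157.86 = -18.80°.
θ = atan2( sin Δλ · cos φ₂ , cos φ₁ · sin φ₂ − sin φ₁ · cos φ₂ · cos Δλ )
  = atan2(-0.19894, 0.52056) = -20.915° → normalised to [0°, 360°): 339.085°.

339.1°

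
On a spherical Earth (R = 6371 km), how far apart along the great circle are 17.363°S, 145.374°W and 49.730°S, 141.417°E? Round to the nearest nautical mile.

3966 nmi

Δλ = 141.417 − -145.374 = 286.791°; wrapped into (−180°, 180°]: -73.209°.
Δφ = -49.730 − -17.363 = -32.367°.
a = sin²(Δφ/2) + cos φ₁ · cos φ₂ · sin²(Δλ/2) = 0.297039.
c = 2·atan2(√a, √(1−a)) = 1.15281 rad → d = 6371·c ≈ 7344.55 km ≈ 3965.74 nmi.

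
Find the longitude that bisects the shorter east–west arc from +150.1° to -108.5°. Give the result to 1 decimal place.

-159.2°

Signed shortest Δλ from +150.1° to -108.5° is +101.4°.
Midpoint longitude = +150.1° + (+101.4°)/2 = +150.1° + 50.7° = +200.8°.
Normalise into (−180°, 180°]: -159.2°.
(The naïve average (+150.1 + -108.5)/2 = 20.8° is on the wrong side of the globe.)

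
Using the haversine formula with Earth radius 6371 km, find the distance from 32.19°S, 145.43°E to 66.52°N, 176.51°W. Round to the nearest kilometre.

11441 km

Δλ = -176.51 − 145.43 = -321.94°; wrapped into (−180°, 180°]: 38.06°.
Δφ = 66.52 − -32.19 = 98.71°.
a = sin²(Δφ/2) + cos φ₁ · cos φ₂ · sin²(Δλ/2) = 0.611565.
c = 2·atan2(√a, √(1−a)) = 1.79582 rad → d = 6371·c ≈ 11441.18 km.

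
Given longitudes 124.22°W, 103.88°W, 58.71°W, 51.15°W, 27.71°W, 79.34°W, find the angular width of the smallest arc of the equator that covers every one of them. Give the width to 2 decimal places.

96.51°

Sort the longitudes: -124.22°, -103.88°, -79.34°, -58.71°, -51.15°, -27.71°.
Eastward gaps between consecutive values (wrapping around): 20.34°, 24.54°, 20.63°, 7.56°, 23.44°, 263.49°.
Largest gap = 263.49° ⇒ minimal covering band is its complement: 360° − 263.49° = 96.51°.
Band runs from -124.22° eastward to -27.71°.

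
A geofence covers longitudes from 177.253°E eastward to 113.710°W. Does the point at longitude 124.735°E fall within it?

Band width going east from +177.253° to -113.710°: ((-113.710 − 177.253) mod 360) = 69.037°.
Offset of +124.735° east of the west edge: ((124.735 − 177.253) mod 360) = 307.482°.
307.482° > 69.037° ⇒ outside.

No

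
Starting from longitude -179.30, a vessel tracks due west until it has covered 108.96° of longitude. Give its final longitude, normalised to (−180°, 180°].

Start at -179.30°; shift −108.96° → -288.26°.
-288.26° lies outside (−180°, 180°]; add 360° → +71.74°.

+71.74°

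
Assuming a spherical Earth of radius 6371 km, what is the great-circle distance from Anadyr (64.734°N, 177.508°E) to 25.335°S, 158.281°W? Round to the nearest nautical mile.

5525 nmi

Δλ = -158.281 − 177.508 = -335.789°; wrapped into (−180°, 180°]: 24.211°.
Δφ = -25.335 − 64.734 = -90.069°.
a = sin²(Δφ/2) + cos φ₁ · cos φ₂ · sin²(Δλ/2) = 0.517568.
c = 2·atan2(√a, √(1−a)) = 1.60594 rad → d = 6371·c ≈ 10231.44 km ≈ 5524.54 nmi.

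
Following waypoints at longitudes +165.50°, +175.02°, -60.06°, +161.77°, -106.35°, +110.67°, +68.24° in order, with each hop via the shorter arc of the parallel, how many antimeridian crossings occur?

4

Leg 1: +165.50° → +175.02°, shortest Δλ = 9.52° (east) — does not cross 180°.
Leg 2: +175.02° → -60.06°, shortest Δλ = 124.92° (east) — crosses 180°.
Leg 3: -60.06° → +161.77°, shortest Δλ = -138.17° (west) — crosses 180°.
Leg 4: +161.77° → -106.35°, shortest Δλ = 91.88° (east) — crosses 180°.
Leg 5: -106.35° → +110.67°, shortest Δλ = -142.98° (west) — crosses 180°.
Leg 6: +110.67° → +68.24°, shortest Δλ = -42.43° (west) — does not cross 180°.
Total crossings: 4.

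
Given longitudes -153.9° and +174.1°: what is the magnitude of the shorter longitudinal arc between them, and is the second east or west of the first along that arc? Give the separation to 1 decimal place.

Raw difference: 174.1 − -153.9 = 328.0°.
Normalise into (−180°, 180°]: 328.0° − 360° = -32.0°.
Negative ⇒ the second point lies to the west; separation 32.0°.

32.0° west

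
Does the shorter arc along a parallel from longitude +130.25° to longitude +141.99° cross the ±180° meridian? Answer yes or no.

Signed shortest Δλ = ((141.99 − 130.25 + 180) mod 360) − 180 = 11.74°.
Going east by 11.74° from +130.25° reaches +141.99° without touching 180°.

No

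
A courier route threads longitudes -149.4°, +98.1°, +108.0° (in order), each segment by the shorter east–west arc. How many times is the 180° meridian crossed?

1

Leg 1: -149.4° → +98.1°, shortest Δλ = -112.5° (west) — crosses 180°.
Leg 2: +98.1° → +108.0°, shortest Δλ = 9.9° (east) — does not cross 180°.
Total crossings: 1.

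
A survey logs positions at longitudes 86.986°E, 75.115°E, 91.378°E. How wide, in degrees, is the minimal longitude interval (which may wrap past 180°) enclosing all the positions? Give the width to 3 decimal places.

16.263°

Sort the longitudes: +75.115°, +86.986°, +91.378°.
Eastward gaps between consecutive values (wrapping around): 11.871°, 4.392°, 343.737°.
Largest gap = 343.737° ⇒ minimal covering band is its complement: 360° − 343.737° = 16.263°.
Band runs from +75.115° eastward to +91.378°.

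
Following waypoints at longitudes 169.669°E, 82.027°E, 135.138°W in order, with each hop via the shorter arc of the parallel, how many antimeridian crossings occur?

Leg 1: +169.669° → +82.027°, shortest Δλ = -87.642° (west) — does not cross 180°.
Leg 2: +82.027° → -135.138°, shortest Δλ = 142.835° (east) — crosses 180°.
Total crossings: 1.

1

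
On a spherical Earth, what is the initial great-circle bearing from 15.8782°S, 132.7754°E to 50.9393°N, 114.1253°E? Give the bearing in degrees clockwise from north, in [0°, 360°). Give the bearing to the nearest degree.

Δλ = 114.1253 − 132.7754 = -18.6501°.
θ = atan2( sin Δλ · cos φ₂ , cos φ₁ · sin φ₂ − sin φ₁ · cos φ₂ · cos Δλ )
  = atan2(-0.20151, 0.91020) = -12.484° → normalised to [0°, 360°): 347.516°.

348°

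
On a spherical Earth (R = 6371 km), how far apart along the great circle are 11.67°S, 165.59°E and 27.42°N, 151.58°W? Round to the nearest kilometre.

Δλ = -151.58 − 165.59 = -317.17°; wrapped into (−180°, 180°]: 42.83°.
Δφ = 27.42 − -11.67 = 39.09°.
a = sin²(Δφ/2) + cos φ₁ · cos φ₂ · sin²(Δλ/2) = 0.227812.
c = 2·atan2(√a, √(1−a)) = 0.99515 rad → d = 6371·c ≈ 6340.10 km.

6340 km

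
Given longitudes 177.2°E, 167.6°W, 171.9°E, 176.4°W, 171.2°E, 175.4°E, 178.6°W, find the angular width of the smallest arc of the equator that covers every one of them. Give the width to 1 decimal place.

Sort the longitudes: -178.6°, -176.4°, -167.6°, +171.2°, +171.9°, +175.4°, +177.2°.
Eastward gaps between consecutive values (wrapping around): 2.2°, 8.8°, 338.8°, 0.7°, 3.5°, 1.8°, 4.2°.
Largest gap = 338.8° ⇒ minimal covering band is its complement: 360° − 338.8° = 21.2°.
Band runs from +171.2° eastward to -167.6°, crossing the antimeridian.

21.2°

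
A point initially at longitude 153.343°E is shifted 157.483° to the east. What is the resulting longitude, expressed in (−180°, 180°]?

49.174°W

Start at +153.343°; shift +157.483° → +310.826°.
+310.826° lies outside (−180°, 180°]; subtract 360° → -49.174°.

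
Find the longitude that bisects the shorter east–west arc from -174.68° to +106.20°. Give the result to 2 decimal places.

Signed shortest Δλ from -174.68° to +106.20° is -79.12°.
Midpoint longitude = -174.68° + (-79.12°)/2 = -174.68° − 39.56° = -214.24°.
Normalise into (−180°, 180°]: +145.76°.
(The naïve average (-174.68 + +106.20)/2 = -34.24° is on the wrong side of the globe.)

+145.76°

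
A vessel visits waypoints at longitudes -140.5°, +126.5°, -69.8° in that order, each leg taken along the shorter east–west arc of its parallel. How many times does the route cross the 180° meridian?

2

Leg 1: -140.5° → +126.5°, shortest Δλ = -93.0° (west) — crosses 180°.
Leg 2: +126.5° → -69.8°, shortest Δλ = 163.7° (east) — crosses 180°.
Total crossings: 2.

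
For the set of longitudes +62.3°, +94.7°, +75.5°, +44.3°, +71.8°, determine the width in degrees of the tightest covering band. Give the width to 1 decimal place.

Sort the longitudes: +44.3°, +62.3°, +71.8°, +75.5°, +94.7°.
Eastward gaps between consecutive values (wrapping around): 18.0°, 9.5°, 3.7°, 19.2°, 309.6°.
Largest gap = 309.6° ⇒ minimal covering band is its complement: 360° − 309.6° = 50.4°.
Band runs from +44.3° eastward to +94.7°.

50.4°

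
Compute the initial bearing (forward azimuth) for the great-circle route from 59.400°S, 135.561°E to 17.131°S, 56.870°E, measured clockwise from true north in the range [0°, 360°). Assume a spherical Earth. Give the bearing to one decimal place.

Δλ = 56.870 − 135.561 = -78.691°.
θ = atan2( sin Δλ · cos φ₂ , cos φ₁ · sin φ₂ − sin φ₁ · cos φ₂ · cos Δλ )
  = atan2(-0.93708, 0.01136) = -89.305° → normalised to [0°, 360°): 270.695°.

270.7°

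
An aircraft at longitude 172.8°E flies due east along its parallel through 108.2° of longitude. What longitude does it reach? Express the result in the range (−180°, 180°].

79.0°W

Start at +172.8°; shift +108.2° → +281.0°.
+281.0° lies outside (−180°, 180°]; subtract 360° → -79.0°.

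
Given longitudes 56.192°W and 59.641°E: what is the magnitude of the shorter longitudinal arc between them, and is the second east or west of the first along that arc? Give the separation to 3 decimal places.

115.833° east

Raw difference: 59.641 − -56.192 = 115.833°.
Normalise into (−180°, 180°]: 115.833° stays 115.833°.
Positive ⇒ the second point lies to the east; separation 115.833°.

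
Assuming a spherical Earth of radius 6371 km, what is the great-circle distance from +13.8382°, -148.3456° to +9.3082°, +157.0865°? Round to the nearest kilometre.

Δλ = 157.0865 − -148.3456 = 305.4321°; wrapped into (−180°, 180°]: -54.5679°.
Δφ = 9.3082 − 13.8382 = -4.5300°.
a = sin²(Δφ/2) + cos φ₁ · cos φ₂ · sin²(Δλ/2) = 0.202907.
c = 2·atan2(√a, √(1−a)) = 0.93454 rad → d = 6371·c ≈ 5953.98 km.

5954 km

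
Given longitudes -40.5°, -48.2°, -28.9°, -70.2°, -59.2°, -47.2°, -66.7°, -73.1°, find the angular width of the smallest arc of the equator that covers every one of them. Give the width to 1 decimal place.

44.2°

Sort the longitudes: -73.1°, -70.2°, -66.7°, -59.2°, -48.2°, -47.2°, -40.5°, -28.9°.
Eastward gaps between consecutive values (wrapping around): 2.9°, 3.5°, 7.5°, 11.0°, 1.0°, 6.7°, 11.6°, 315.8°.
Largest gap = 315.8° ⇒ minimal covering band is its complement: 360° − 315.8° = 44.2°.
Band runs from -73.1° eastward to -28.9°.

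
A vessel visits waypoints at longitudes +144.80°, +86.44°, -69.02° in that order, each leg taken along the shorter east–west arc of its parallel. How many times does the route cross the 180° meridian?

0

Leg 1: +144.80° → +86.44°, shortest Δλ = -58.36° (west) — does not cross 180°.
Leg 2: +86.44° → -69.02°, shortest Δλ = -155.46° (west) — does not cross 180°.
Total crossings: 0.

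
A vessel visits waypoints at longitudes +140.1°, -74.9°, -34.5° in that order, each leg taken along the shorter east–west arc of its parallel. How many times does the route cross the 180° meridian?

Leg 1: +140.1° → -74.9°, shortest Δλ = 145.0° (east) — crosses 180°.
Leg 2: -74.9° → -34.5°, shortest Δλ = 40.4° (east) — does not cross 180°.
Total crossings: 1.

1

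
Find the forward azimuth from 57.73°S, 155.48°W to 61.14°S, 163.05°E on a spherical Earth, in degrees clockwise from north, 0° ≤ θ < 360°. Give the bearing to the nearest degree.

243°

Δλ = 163.05 − -155.48 = 318.53°; wrapped into (−180°, 180°]: -41.47°.
θ = atan2( sin Δλ · cos φ₂ , cos φ₁ · sin φ₂ − sin φ₁ · cos φ₂ · cos Δλ )
  = atan2(-0.31964, -0.16179) = -116.848° → normalised to [0°, 360°): 243.152°.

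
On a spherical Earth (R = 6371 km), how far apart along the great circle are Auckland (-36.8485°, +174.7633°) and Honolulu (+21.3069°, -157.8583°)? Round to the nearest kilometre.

7076 km

Δλ = -157.8583 − 174.7633 = -332.6216°; wrapped into (−180°, 180°]: 27.3784°.
Δφ = 21.3069 − -36.8485 = 58.1554°.
a = sin²(Δφ/2) + cos φ₁ · cos φ₂ · sin²(Δλ/2) = 0.277945.
c = 2·atan2(√a, √(1−a)) = 1.11062 rad → d = 6371·c ≈ 7075.73 km.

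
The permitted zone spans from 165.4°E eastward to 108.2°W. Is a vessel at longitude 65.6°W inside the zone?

No

Band width going east from +165.4° to -108.2°: ((-108.2 − 165.4) mod 360) = 86.4°.
Offset of -65.6° east of the west edge: ((-65.6 − 165.4) mod 360) = 129.0°.
129.0° > 86.4° ⇒ outside.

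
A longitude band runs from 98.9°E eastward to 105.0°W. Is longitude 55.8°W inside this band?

Band width going east from +98.9° to -105.0°: ((-105.0 − 98.9) mod 360) = 156.1°.
Offset of -55.8° east of the west edge: ((-55.8 − 98.9) mod 360) = 205.3°.
205.3° > 156.1° ⇒ outside.

No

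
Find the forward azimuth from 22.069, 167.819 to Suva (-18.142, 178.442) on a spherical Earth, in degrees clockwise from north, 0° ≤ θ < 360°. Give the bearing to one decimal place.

Δλ = 178.442 − 167.819 = 10.623°.
θ = atan2( sin Δλ · cos φ₂ , cos φ₁ · sin φ₂ − sin φ₁ · cos φ₂ · cos Δλ )
  = atan2(0.17518, -0.63949) = 164.680° → normalised to [0°, 360°): 164.680°.

164.7°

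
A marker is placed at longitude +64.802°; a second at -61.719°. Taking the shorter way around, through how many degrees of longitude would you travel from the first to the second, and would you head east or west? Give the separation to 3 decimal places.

Raw difference: -61.719 − 64.802 = -126.521°.
Normalise into (−180°, 180°]: -126.521° stays -126.521°.
Negative ⇒ the second point lies to the west; separation 126.521°.

126.521° west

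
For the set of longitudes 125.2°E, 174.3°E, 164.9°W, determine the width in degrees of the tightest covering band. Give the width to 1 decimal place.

Sort the longitudes: -164.9°, +125.2°, +174.3°.
Eastward gaps between consecutive values (wrapping around): 290.1°, 49.1°, 20.8°.
Largest gap = 290.1° ⇒ minimal covering band is its complement: 360° − 290.1° = 69.9°.
Band runs from +125.2° eastward to -164.9°, crossing the antimeridian.

69.9°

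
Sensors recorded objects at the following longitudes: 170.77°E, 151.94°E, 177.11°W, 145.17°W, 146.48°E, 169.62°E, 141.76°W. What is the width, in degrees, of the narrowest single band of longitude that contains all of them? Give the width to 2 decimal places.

71.76°

Sort the longitudes: -177.11°, -145.17°, -141.76°, +146.48°, +151.94°, +169.62°, +170.77°.
Eastward gaps between consecutive values (wrapping around): 31.94°, 3.41°, 288.24°, 5.46°, 17.68°, 1.15°, 12.12°.
Largest gap = 288.24° ⇒ minimal covering band is its complement: 360° − 288.24° = 71.76°.
Band runs from +146.48° eastward to -141.76°, crossing the antimeridian.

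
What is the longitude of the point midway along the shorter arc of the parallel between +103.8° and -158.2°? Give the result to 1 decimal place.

Signed shortest Δλ from +103.8° to -158.2° is +98.0°.
Midpoint longitude = +103.8° + (+98.0°)/2 = +103.8° + 49.0° = +152.8°.
(The naïve average (+103.8 + -158.2)/2 = -27.2° is on the wrong side of the globe.)

+152.8°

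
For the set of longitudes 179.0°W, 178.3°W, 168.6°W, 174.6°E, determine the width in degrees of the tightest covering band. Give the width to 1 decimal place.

Sort the longitudes: -179.0°, -178.3°, -168.6°, +174.6°.
Eastward gaps between consecutive values (wrapping around): 0.7°, 9.7°, 343.2°, 6.4°.
Largest gap = 343.2° ⇒ minimal covering band is its complement: 360° − 343.2° = 16.8°.
Band runs from +174.6° eastward to -168.6°, crossing the antimeridian.

16.8°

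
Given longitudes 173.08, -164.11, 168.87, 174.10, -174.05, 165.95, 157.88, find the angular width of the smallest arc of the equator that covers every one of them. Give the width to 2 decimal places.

Sort the longitudes: -174.05°, -164.11°, +157.88°, +165.95°, +168.87°, +173.08°, +174.10°.
Eastward gaps between consecutive values (wrapping around): 9.94°, 321.99°, 8.07°, 2.92°, 4.21°, 1.02°, 11.85°.
Largest gap = 321.99° ⇒ minimal covering band is its complement: 360° − 321.99° = 38.01°.
Band runs from +157.88° eastward to -164.11°, crossing the antimeridian.

38.01°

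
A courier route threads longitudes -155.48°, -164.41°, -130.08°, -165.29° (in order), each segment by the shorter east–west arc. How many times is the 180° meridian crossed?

Leg 1: -155.48° → -164.41°, shortest Δλ = -8.93° (west) — does not cross 180°.
Leg 2: -164.41° → -130.08°, shortest Δλ = 34.33° (east) — does not cross 180°.
Leg 3: -130.08° → -165.29°, shortest Δλ = -35.21° (west) — does not cross 180°.
Total crossings: 0.

0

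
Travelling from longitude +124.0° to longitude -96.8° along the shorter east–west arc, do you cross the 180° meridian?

Yes

Naïve |-96.8 − 124.0| = 220.8° > 180°, so the shorter arc goes the other way round — across 180°.
Signed shortest Δλ = ((-96.8 − 124.0 + 180) mod 360) − 180 = 139.2°.
Going east by 139.2° from +124.0° passes through 180° before reaching -96.8°.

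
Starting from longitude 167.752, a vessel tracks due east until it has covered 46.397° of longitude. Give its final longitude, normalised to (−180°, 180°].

Start at +167.752°; shift +46.397° → +214.149°.
+214.149° lies outside (−180°, 180°]; subtract 360° → -145.851°.

-145.851°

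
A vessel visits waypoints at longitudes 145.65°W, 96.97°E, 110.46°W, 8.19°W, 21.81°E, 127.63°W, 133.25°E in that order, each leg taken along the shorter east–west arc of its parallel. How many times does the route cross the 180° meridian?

Leg 1: -145.65° → +96.97°, shortest Δλ = -117.38° (west) — crosses 180°.
Leg 2: +96.97° → -110.46°, shortest Δλ = 152.57° (east) — crosses 180°.
Leg 3: -110.46° → -8.19°, shortest Δλ = 102.27° (east) — does not cross 180°.
Leg 4: -8.19° → +21.81°, shortest Δλ = 30.0° (east) — does not cross 180°.
Leg 5: +21.81° → -127.63°, shortest Δλ = -149.44° (west) — does not cross 180°.
Leg 6: -127.63° → +133.25°, shortest Δλ = -99.12° (west) — crosses 180°.
Total crossings: 3.

3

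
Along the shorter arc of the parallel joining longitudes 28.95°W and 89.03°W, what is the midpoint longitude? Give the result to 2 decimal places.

Signed shortest Δλ from -28.95° to -89.03° is -60.08°.
Midpoint longitude = -28.95° + (-60.08°)/2 = -28.95° − 30.04° = -58.99°.

58.99°W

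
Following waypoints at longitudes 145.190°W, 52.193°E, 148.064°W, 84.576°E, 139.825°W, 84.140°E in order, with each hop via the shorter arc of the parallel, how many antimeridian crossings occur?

Leg 1: -145.190° → +52.193°, shortest Δλ = -162.617° (west) — crosses 180°.
Leg 2: +52.193° → -148.064°, shortest Δλ = 159.743° (east) — crosses 180°.
Leg 3: -148.064° → +84.576°, shortest Δλ = -127.36° (west) — crosses 180°.
Leg 4: +84.576° → -139.825°, shortest Δλ = 135.599° (east) — crosses 180°.
Leg 5: -139.825° → +84.140°, shortest Δλ = -136.035° (west) — crosses 180°.
Total crossings: 5.

5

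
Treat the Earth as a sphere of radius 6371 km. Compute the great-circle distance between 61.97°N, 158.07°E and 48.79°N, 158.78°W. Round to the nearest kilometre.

Δλ = -158.78 − 158.07 = -316.85°; wrapped into (−180°, 180°]: 43.15°.
Δφ = 48.79 − 61.97 = -13.18°.
a = sin²(Δφ/2) + cos φ₁ · cos φ₂ · sin²(Δλ/2) = 0.055034.
c = 2·atan2(√a, √(1−a)) = 0.47360 rad → d = 6371·c ≈ 3017.31 km.

3017 km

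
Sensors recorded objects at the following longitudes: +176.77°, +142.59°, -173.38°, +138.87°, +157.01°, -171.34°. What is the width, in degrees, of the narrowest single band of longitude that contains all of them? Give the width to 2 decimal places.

49.79°

Sort the longitudes: -173.38°, -171.34°, +138.87°, +142.59°, +157.01°, +176.77°.
Eastward gaps between consecutive values (wrapping around): 2.04°, 310.21°, 3.72°, 14.42°, 19.76°, 9.85°.
Largest gap = 310.21° ⇒ minimal covering band is its complement: 360° − 310.21° = 49.79°.
Band runs from +138.87° eastward to -171.34°, crossing the antimeridian.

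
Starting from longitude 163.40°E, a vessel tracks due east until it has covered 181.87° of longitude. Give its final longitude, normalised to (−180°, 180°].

Start at +163.40°; shift +181.87° → +345.27°.
+345.27° lies outside (−180°, 180°]; subtract 360° → -14.73°.

14.73°W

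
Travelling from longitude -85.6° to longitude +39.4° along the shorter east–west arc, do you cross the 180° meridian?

Signed shortest Δλ = ((39.4 − -85.6 + 180) mod 360) − 180 = 125.0°.
Going east by 125.0° from -85.6° reaches +39.4° without touching 180°.

No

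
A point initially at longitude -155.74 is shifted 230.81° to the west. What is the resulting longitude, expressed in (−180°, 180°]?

-26.55°

Start at -155.74°; shift −230.81° → -386.55°.
-386.55° lies outside (−180°, 180°]; add 360° → -26.55°.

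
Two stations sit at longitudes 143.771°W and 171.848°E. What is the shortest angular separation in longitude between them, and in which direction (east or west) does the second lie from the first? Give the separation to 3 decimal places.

Raw difference: 171.848 − -143.771 = 315.619°.
Normalise into (−180°, 180°]: 315.619° − 360° = -44.381°.
Negative ⇒ the second point lies to the west; separation 44.381°.

44.381° west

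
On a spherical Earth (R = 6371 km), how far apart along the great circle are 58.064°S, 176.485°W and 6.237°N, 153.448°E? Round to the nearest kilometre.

7642 km

Δλ = 153.448 − -176.485 = 329.933°; wrapped into (−180°, 180°]: -30.067°.
Δφ = 6.237 − -58.064 = 64.301°.
a = sin²(Δφ/2) + cos φ₁ · cos φ₂ · sin²(Δλ/2) = 0.318557.
c = 2·atan2(√a, √(1−a)) = 1.19943 rad → d = 6371·c ≈ 7641.59 km.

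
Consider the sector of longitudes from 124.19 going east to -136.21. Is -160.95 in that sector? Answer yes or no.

Band width going east from +124.19° to -136.21°: ((-136.21 − 124.19) mod 360) = 99.60°.
Offset of -160.95° east of the west edge: ((-160.95 − 124.19) mod 360) = 74.86°.
74.86° ≤ 99.60° ⇒ inside.

Yes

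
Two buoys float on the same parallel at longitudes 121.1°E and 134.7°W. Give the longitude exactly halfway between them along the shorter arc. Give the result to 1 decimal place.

Signed shortest Δλ from +121.1° to -134.7° is +104.2°.
Midpoint longitude = +121.1° + (+104.2°)/2 = +121.1° + 52.1° = +173.2°.
(The naïve average (+121.1 + -134.7)/2 = -6.8° is on the wrong side of the globe.)

173.2°E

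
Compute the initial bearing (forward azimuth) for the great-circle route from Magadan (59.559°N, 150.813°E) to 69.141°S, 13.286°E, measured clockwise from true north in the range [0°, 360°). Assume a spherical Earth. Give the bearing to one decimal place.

224.2°

Δλ = 13.286 − 150.813 = -137.527°.
θ = atan2( sin Δλ · cos φ₂ , cos φ₁ · sin φ₂ − sin φ₁ · cos φ₂ · cos Δλ )
  = atan2(-0.24043, -0.24701) = -135.773° → normalised to [0°, 360°): 224.227°.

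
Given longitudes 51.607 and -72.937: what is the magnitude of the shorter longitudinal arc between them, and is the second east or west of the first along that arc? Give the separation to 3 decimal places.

Raw difference: -72.937 − 51.607 = -124.544°.
Normalise into (−180°, 180°]: -124.544° stays -124.544°.
Negative ⇒ the second point lies to the west; separation 124.544°.

124.544° west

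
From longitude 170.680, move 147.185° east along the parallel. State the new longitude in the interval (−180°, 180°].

Start at +170.680°; shift +147.185° → +317.865°.
+317.865° lies outside (−180°, 180°]; subtract 360° → -42.135°.

-42.135°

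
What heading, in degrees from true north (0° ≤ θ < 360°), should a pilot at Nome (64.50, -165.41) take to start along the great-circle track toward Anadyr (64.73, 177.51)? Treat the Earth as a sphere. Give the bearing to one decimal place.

279.5°

Δλ = 177.51 − -165.41 = 342.92°; wrapped into (−180°, 180°]: -17.08°.
θ = atan2( sin Δλ · cos φ₂ , cos φ₁ · sin φ₂ − sin φ₁ · cos φ₂ · cos Δλ )
  = atan2(-0.12538, 0.02101) = -80.488° → normalised to [0°, 360°): 279.512°.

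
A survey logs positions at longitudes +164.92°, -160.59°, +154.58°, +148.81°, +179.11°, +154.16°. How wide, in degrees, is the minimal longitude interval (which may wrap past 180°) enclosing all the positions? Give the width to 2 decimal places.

50.60°

Sort the longitudes: -160.59°, +148.81°, +154.16°, +154.58°, +164.92°, +179.11°.
Eastward gaps between consecutive values (wrapping around): 309.40°, 5.35°, 0.42°, 10.34°, 14.19°, 20.30°.
Largest gap = 309.40° ⇒ minimal covering band is its complement: 360° − 309.40° = 50.60°.
Band runs from +148.81° eastward to -160.59°, crossing the antimeridian.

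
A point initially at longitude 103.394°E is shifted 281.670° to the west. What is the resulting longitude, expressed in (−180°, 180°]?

Start at +103.394°; shift −281.670° → -178.276°.
-178.276° already lies in (−180°, 180°].

178.276°W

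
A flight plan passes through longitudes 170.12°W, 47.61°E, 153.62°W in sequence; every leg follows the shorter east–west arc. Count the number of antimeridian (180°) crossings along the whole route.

2

Leg 1: -170.12° → +47.61°, shortest Δλ = -142.27° (west) — crosses 180°.
Leg 2: +47.61° → -153.62°, shortest Δλ = 158.77° (east) — crosses 180°.
Total crossings: 2.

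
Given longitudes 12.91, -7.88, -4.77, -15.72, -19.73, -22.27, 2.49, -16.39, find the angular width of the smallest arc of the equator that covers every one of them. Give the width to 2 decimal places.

35.18°

Sort the longitudes: -22.27°, -19.73°, -16.39°, -15.72°, -7.88°, -4.77°, +2.49°, +12.91°.
Eastward gaps between consecutive values (wrapping around): 2.54°, 3.34°, 0.67°, 7.84°, 3.11°, 7.26°, 10.42°, 324.82°.
Largest gap = 324.82° ⇒ minimal covering band is its complement: 360° − 324.82° = 35.18°.
Band runs from -22.27° eastward to +12.91°.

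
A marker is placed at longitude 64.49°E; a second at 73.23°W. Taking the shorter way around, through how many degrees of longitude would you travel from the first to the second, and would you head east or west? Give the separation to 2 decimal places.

137.72° west

Raw difference: -73.23 − 64.49 = -137.72°.
Normalise into (−180°, 180°]: -137.72° stays -137.72°.
Negative ⇒ the second point lies to the west; separation 137.72°.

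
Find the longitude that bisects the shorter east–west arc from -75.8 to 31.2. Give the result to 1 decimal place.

-22.3°

Signed shortest Δλ from -75.8° to +31.2° is +107.0°.
Midpoint longitude = -75.8° + (+107.0°)/2 = -75.8° + 53.5° = -22.3°.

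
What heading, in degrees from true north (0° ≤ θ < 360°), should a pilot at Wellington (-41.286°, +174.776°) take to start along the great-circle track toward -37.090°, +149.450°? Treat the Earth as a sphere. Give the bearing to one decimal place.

273.8°

Δλ = 149.450 − 174.776 = -25.326°.
θ = atan2( sin Δλ · cos φ₂ , cos φ₁ · sin φ₂ − sin φ₁ · cos φ₂ · cos Δλ )
  = atan2(-0.34123, 0.02258) = -86.214° → normalised to [0°, 360°): 273.786°.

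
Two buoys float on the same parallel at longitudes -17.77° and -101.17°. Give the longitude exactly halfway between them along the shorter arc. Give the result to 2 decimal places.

Signed shortest Δλ from -17.77° to -101.17° is -83.40°.
Midpoint longitude = -17.77° + (-83.40°)/2 = -17.77° − 41.70° = -59.47°.

-59.47°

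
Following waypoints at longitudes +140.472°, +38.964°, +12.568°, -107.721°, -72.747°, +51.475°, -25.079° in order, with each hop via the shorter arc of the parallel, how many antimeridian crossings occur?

Leg 1: +140.472° → +38.964°, shortest Δλ = -101.508° (west) — does not cross 180°.
Leg 2: +38.964° → +12.568°, shortest Δλ = -26.396° (west) — does not cross 180°.
Leg 3: +12.568° → -107.721°, shortest Δλ = -120.289° (west) — does not cross 180°.
Leg 4: -107.721° → -72.747°, shortest Δλ = 34.974° (east) — does not cross 180°.
Leg 5: -72.747° → +51.475°, shortest Δλ = 124.222° (east) — does not cross 180°.
Leg 6: +51.475° → -25.079°, shortest Δλ = -76.554° (west) — does not cross 180°.
Total crossings: 0.

0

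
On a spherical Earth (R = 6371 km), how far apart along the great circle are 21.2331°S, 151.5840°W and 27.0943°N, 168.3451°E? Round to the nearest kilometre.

Δλ = 168.3451 − -151.5840 = 319.9291°; wrapped into (−180°, 180°]: -40.0709°.
Δφ = 27.0943 − -21.2331 = 48.3274°.
a = sin²(Δφ/2) + cos φ₁ · cos φ₂ · sin²(Δλ/2) = 0.264964.
c = 2·atan2(√a, √(1−a)) = 1.08143 rad → d = 6371·c ≈ 6889.76 km.

6890 km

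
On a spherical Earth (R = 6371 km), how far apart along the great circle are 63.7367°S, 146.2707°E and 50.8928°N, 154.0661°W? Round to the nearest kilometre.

13755 km

Δλ = -154.0661 − 146.2707 = -300.3368°; wrapped into (−180°, 180°]: 59.6632°.
Δφ = 50.8928 − -63.7367 = 114.6295°.
a = sin²(Δφ/2) + cos φ₁ · cos φ₂ · sin²(Δλ/2) = 0.777444.
c = 2·atan2(√a, √(1−a)) = 2.15902 rad → d = 6371·c ≈ 13755.15 km.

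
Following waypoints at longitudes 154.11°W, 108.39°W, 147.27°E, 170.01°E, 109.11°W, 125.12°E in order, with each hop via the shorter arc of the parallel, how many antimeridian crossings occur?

Leg 1: -154.11° → -108.39°, shortest Δλ = 45.72° (east) — does not cross 180°.
Leg 2: -108.39° → +147.27°, shortest Δλ = -104.34° (west) — crosses 180°.
Leg 3: +147.27° → +170.01°, shortest Δλ = 22.74° (east) — does not cross 180°.
Leg 4: +170.01° → -109.11°, shortest Δλ = 80.88° (east) — crosses 180°.
Leg 5: -109.11° → +125.12°, shortest Δλ = -125.77° (west) — crosses 180°.
Total crossings: 3.

3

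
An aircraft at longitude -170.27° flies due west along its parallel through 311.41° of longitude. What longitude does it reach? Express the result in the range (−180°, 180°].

Start at -170.27°; shift −311.41° → -481.68°.
-481.68° lies outside (−180°, 180°]; add 360° → -121.68°.

-121.68°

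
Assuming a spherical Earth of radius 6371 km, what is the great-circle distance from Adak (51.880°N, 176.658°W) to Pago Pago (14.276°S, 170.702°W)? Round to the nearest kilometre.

Δλ = -170.702 − -176.658 = 5.956°.
Δφ = -14.276 − 51.880 = -66.156°.
a = sin²(Δφ/2) + cos φ₁ · cos φ₂ · sin²(Δλ/2) = 0.299491.
c = 2·atan2(√a, √(1−a)) = 1.15817 rad → d = 6371·c ≈ 7378.69 km.

7379 km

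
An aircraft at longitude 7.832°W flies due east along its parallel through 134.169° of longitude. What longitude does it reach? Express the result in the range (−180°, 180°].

Start at -7.832°; shift +134.169° → +126.337°.
+126.337° already lies in (−180°, 180°].

126.337°E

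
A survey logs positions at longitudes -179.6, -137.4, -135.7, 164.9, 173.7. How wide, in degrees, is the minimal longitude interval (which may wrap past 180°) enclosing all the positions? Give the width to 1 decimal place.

Sort the longitudes: -179.6°, -137.4°, -135.7°, +164.9°, +173.7°.
Eastward gaps between consecutive values (wrapping around): 42.2°, 1.7°, 300.6°, 8.8°, 6.7°.
Largest gap = 300.6° ⇒ minimal covering band is its complement: 360° − 300.6° = 59.4°.
Band runs from +164.9° eastward to -135.7°, crossing the antimeridian.

59.4°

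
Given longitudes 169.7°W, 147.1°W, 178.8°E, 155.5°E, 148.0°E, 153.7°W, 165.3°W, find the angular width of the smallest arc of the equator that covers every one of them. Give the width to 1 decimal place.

Sort the longitudes: -169.7°, -165.3°, -153.7°, -147.1°, +148.0°, +155.5°, +178.8°.
Eastward gaps between consecutive values (wrapping around): 4.4°, 11.6°, 6.6°, 295.1°, 7.5°, 23.3°, 11.5°.
Largest gap = 295.1° ⇒ minimal covering band is its complement: 360° − 295.1° = 64.9°.
Band runs from +148.0° eastward to -147.1°, crossing the antimeridian.

64.9°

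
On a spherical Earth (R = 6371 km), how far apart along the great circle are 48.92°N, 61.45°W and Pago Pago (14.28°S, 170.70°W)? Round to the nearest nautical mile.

Δλ = -170.70 − -61.45 = -109.25°.
Δφ = -14.28 − 48.92 = -63.20°.
a = sin²(Δφ/2) + cos φ₁ · cos φ₂ · sin²(Δλ/2) = 0.697940.
c = 2·atan2(√a, √(1−a)) = 1.97782 rad → d = 6371·c ≈ 12600.71 km ≈ 6803.84 nmi.

6804 nmi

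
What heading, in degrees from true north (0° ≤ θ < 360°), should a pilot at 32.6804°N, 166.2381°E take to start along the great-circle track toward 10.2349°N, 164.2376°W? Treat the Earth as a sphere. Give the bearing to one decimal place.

Δλ = -164.2376 − 166.2381 = -330.4757°; wrapped into (−180°, 180°]: 29.5243°.
θ = atan2( sin Δλ · cos φ₂ , cos φ₁ · sin φ₂ − sin φ₁ · cos φ₂ · cos Δλ )
  = atan2(0.48495, -0.31281) = 122.823° → normalised to [0°, 360°): 122.823°.

122.8°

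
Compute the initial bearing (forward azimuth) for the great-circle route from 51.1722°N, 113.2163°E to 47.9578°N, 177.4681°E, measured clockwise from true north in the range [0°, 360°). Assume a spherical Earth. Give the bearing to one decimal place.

Δλ = 177.4681 − 113.2163 = 64.2518°.
θ = atan2( sin Δλ · cos φ₂ , cos φ₁ · sin φ₂ − sin φ₁ · cos φ₂ · cos Δλ )
  = atan2(0.60319, 0.23899) = 68.386° → normalised to [0°, 360°): 68.386°.

68.4°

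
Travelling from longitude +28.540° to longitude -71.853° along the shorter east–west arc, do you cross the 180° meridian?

No

Signed shortest Δλ = ((-71.853 − 28.540 + 180) mod 360) − 180 = -100.393°.
Going west by 100.393° from +28.540° reaches -71.853° without touching 180°.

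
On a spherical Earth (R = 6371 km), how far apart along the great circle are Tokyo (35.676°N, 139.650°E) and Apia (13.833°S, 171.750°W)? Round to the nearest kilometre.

Δλ = -171.750 − 139.650 = -311.400°; wrapped into (−180°, 180°]: 48.600°.
Δφ = -13.833 − 35.676 = -49.509°.
a = sin²(Δφ/2) + cos φ₁ · cos φ₂ · sin²(Δλ/2) = 0.308909.
c = 2·atan2(√a, √(1−a)) = 1.17864 rad → d = 6371·c ≈ 7509.11 km.

7509 km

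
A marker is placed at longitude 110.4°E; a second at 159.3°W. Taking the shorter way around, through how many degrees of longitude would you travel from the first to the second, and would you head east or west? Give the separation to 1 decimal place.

90.3° east

Raw difference: -159.3 − 110.4 = -269.7°.
Normalise into (−180°, 180°]: -269.7° + 360° = 90.3°.
Positive ⇒ the second point lies to the east; separation 90.3°.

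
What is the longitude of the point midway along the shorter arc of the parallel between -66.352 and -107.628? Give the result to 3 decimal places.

Signed shortest Δλ from -66.352° to -107.628° is -41.276°.
Midpoint longitude = -66.352° + (-41.276°)/2 = -66.352° − 20.638° = -86.990°.

-86.990°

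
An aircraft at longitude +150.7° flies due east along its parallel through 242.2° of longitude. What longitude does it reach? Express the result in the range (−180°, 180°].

+32.9°

Start at +150.7°; shift +242.2° → +392.9°.
+392.9° lies outside (−180°, 180°]; subtract 360° → +32.9°.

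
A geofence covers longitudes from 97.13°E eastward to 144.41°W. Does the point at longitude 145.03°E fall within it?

Band width going east from +97.13° to -144.41°: ((-144.41 − 97.13) mod 360) = 118.46°.
Offset of +145.03° east of the west edge: ((145.03 − 97.13) mod 360) = 47.90°.
47.90° ≤ 118.46° ⇒ inside.

Yes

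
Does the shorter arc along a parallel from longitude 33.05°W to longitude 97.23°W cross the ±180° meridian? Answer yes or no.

Signed shortest Δλ = ((-97.23 − -33.05 + 180) mod 360) − 180 = -64.18°.
Going west by 64.18° from -33.05° reaches -97.23° without touching 180°.

No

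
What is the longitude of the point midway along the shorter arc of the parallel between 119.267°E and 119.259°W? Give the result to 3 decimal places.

Signed shortest Δλ from +119.267° to -119.259° is +121.474°.
Midpoint longitude = +119.267° + (+121.474°)/2 = +119.267° + 60.737° = +180.004°.
Normalise into (−180°, 180°]: -179.996°.
(The naïve average (+119.267 + -119.259)/2 = 0.004° is on the wrong side of the globe.)

179.996°W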